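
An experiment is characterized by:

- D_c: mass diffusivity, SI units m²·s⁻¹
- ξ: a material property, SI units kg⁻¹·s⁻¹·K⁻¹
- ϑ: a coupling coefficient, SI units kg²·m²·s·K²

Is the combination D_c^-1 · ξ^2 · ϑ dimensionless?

Sum the exponent of each base dimension across the product:
  M: −[D_c]_M + 2·[ξ]_M + [ϑ]_M = −(0) + 2·(-1) + (2) = 0
  L: −[D_c]_L + 2·[ξ]_L + [ϑ]_L = −(2) + 2·(0) + (2) = 0
  T: −[D_c]_T + 2·[ξ]_T + [ϑ]_T = −(-1) + 2·(-1) + (1) = 0
  Θ: −[D_c]_Θ + 2·[ξ]_Θ + [ϑ]_Θ = −(0) + 2·(-1) + (2) = 0
All base exponents vanish — dimensionless.

yes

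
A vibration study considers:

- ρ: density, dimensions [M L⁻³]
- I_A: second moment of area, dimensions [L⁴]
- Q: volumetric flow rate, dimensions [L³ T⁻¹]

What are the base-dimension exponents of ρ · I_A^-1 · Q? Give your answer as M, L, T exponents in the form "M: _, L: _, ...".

Collect each base-dimension exponent across the product:
  M: (1) − (0) + (0) = 1
  L: (-3) − (4) + (3) = -4
  T: (0) − (0) + (-1) = -1
So the dimensions are [M L⁻⁴ T⁻¹].

M: 1, L: -4, T: -1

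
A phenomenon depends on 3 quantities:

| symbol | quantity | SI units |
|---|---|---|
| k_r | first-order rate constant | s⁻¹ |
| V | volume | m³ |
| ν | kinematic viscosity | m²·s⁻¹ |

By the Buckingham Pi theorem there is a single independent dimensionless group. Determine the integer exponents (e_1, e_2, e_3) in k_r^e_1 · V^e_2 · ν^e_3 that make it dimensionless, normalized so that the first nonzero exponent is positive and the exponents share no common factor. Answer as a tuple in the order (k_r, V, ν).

(3, 2, -3)

L: e_1·(0) + e_2·(3) + e_3·(2) = 0
T: e_1·(-1) + e_2·(0) + e_3·(-1) = 0
Solving this homogeneous linear system for the smallest-integer solution (first nonzero entry positive) gives (3, 2, -3).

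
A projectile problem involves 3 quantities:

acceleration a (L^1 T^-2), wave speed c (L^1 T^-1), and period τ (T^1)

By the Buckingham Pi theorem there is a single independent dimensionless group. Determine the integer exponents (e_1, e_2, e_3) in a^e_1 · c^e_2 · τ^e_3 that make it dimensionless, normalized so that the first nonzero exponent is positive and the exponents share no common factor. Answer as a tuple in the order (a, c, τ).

L: e_1·(1) + e_2·(1) + e_3·(0) = 0
T: e_1·(-2) + e_2·(-1) + e_3·(1) = 0
Solving this homogeneous linear system for the smallest-integer solution (first nonzero entry positive) gives (1, -1, 1).

(1, -1, 1)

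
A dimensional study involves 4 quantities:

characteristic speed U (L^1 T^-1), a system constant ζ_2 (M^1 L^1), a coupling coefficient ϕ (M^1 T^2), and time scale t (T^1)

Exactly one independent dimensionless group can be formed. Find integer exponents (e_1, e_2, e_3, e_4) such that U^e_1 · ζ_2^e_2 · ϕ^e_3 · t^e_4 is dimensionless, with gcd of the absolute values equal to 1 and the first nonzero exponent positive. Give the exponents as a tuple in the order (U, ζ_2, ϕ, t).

(1, -1, 1, -1)

M: e_1·(0) + e_2·(1) + e_3·(1) + e_4·(0) = 0
L: e_1·(1) + e_2·(1) + e_3·(0) + e_4·(0) = 0
T: e_1·(-1) + e_2·(0) + e_3·(2) + e_4·(1) = 0
Solving this homogeneous linear system for the smallest-integer solution (first nonzero entry positive) gives (1, -1, 1, -1).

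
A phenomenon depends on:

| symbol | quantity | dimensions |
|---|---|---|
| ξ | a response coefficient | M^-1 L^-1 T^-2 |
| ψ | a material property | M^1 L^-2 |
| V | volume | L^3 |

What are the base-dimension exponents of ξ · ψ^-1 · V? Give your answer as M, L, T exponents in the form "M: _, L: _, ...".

Collect each base-dimension exponent across the product:
  M: (-1) − (1) + (0) = -2
  L: (-1) − (-2) + (3) = 4
  T: (-2) − (0) + (0) = -2
So the dimensions are [M⁻² L⁴ T⁻²].

M: -2, L: 4, T: -2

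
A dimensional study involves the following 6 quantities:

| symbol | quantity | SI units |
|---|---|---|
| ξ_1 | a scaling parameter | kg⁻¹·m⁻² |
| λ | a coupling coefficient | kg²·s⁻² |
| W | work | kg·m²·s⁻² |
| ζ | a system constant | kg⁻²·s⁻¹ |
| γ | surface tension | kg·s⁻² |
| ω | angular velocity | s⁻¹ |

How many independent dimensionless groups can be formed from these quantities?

There are 6 variables and 3 base dimensions (M, L, T).
The dimension matrix has rank 3.
Independent dimensionless groups: 6 − 3 = 3.

3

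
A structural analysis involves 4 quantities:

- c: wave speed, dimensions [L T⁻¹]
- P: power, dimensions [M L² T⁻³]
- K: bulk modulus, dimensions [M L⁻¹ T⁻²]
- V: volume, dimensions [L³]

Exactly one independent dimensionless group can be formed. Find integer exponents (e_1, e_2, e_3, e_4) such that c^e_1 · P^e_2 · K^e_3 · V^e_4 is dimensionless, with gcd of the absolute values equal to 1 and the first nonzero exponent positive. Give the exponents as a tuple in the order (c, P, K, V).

M: e_1·(0) + e_2·(1) + e_3·(1) + e_4·(0) = 0
L: e_1·(1) + e_2·(2) + e_3·(-1) + e_4·(3) = 0
T: e_1·(-1) + e_2·(-3) + e_3·(-2) + e_4·(0) = 0
Solving this homogeneous linear system for the smallest-integer solution (first nonzero entry positive) gives (3, -3, 3, 2).

(3, -3, 3, 2)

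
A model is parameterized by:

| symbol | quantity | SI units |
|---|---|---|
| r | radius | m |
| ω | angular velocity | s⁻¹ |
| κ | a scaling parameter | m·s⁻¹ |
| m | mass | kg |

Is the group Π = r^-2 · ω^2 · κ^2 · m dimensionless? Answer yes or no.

no

Sum the exponent of each base dimension across the product:
  M: −2·[r]_M + 2·[ω]_M + 2·[κ]_M + [m]_M = −2·(0) + 2·(0) + 2·(0) + (1) = 1
  L: −2·[r]_L + 2·[ω]_L + 2·[κ]_L + [m]_L = −2·(1) + 2·(0) + 2·(1) + (0) = 0
  T: −2·[r]_T + 2·[ω]_T + 2·[κ]_T + [m]_T = −2·(0) + 2·(-1) + 2·(-1) + (0) = -4
Net dimensions [M T⁻⁴] ≠ [1] — not dimensionless.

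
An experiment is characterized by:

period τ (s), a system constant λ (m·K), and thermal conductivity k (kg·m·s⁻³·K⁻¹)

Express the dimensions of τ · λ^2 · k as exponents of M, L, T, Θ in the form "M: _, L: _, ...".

M: 1, L: 3, T: -2, Θ: 1

Collect each base-dimension exponent across the product:
  M: (0) + 2·(0) + (1) = 1
  L: (0) + 2·(1) + (1) = 3
  T: (1) + 2·(0) + (-3) = -2
  Θ: (0) + 2·(1) + (-1) = 1
So the dimensions are [M L³ T⁻² Θ].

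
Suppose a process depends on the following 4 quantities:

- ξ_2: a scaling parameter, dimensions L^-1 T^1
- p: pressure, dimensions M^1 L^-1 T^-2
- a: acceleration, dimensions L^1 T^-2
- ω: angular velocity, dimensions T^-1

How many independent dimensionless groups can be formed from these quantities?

1

There are 4 variables and 3 base dimensions (M, L, T).
The dimension matrix has rank 3.
Independent dimensionless groups: 4 − 3 = 1.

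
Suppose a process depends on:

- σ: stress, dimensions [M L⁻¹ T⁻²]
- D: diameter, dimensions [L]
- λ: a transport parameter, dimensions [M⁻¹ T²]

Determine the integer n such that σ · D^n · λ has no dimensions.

1

Balance the L exponent: (1)·n from D, plus (-1) + (0) = -1 from the rest, must sum to zero.
n − 1 = 0, so n = 1.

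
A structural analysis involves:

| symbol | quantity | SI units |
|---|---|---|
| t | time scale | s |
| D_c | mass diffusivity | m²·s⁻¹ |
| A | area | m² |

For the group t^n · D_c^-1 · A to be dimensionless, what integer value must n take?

Balance the T exponent: (1)·n from t, plus −(-1) + (0) = 1 from the rest, must sum to zero.
n + 1 = 0, so n = -1.

-1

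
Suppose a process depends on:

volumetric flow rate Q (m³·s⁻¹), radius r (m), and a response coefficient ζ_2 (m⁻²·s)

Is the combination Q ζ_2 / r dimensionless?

yes

Sum the exponent of each base dimension across the product:
  L: [Q]_L − [r]_L + [ζ_2]_L = (3) − (1) + (-2) = 0
  T: [Q]_T − [r]_T + [ζ_2]_T = (-1) − (0) + (1) = 0
All base exponents vanish — dimensionless.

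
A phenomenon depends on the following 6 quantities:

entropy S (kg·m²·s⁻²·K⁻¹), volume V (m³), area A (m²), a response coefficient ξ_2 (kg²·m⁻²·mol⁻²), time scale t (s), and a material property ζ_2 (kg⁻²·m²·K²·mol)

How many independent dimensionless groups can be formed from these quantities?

There are 6 variables and 5 base dimensions (M, L, T, Θ, N).
The dimension matrix has rank 5.
Independent dimensionless groups: 6 − 5 = 1.

1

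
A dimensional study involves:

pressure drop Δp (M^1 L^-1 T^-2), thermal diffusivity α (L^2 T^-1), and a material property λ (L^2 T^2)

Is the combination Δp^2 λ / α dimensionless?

Sum the exponent of each base dimension across the product:
  M: 2·[Δp]_M − [α]_M + [λ]_M = 2·(1) − (0) + (0) = 2
  L: 2·[Δp]_L − [α]_L + [λ]_L = 2·(-1) − (2) + (2) = -2
  T: 2·[Δp]_T − [α]_T + [λ]_T = 2·(-2) − (-1) + (2) = -1
Net dimensions [M² L⁻² T⁻¹] ≠ [1] — not dimensionless.

no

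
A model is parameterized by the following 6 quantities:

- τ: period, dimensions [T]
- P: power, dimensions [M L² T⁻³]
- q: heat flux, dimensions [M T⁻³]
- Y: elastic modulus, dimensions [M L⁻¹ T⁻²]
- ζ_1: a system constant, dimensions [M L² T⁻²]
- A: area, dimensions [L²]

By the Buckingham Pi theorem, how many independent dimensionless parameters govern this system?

There are 6 variables and 3 base dimensions (M, L, T).
The dimension matrix has rank 3.
Independent dimensionless groups: 6 − 3 = 3.

3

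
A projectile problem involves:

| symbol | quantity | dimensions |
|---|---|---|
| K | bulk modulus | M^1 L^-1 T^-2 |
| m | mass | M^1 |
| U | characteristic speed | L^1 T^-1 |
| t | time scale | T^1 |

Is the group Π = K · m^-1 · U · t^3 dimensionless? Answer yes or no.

yes

Sum the exponent of each base dimension across the product:
  M: [K]_M − [m]_M + [U]_M + 3·[t]_M = (1) − (1) + (0) + 3·(0) = 0
  L: [K]_L − [m]_L + [U]_L + 3·[t]_L = (-1) − (0) + (1) + 3·(0) = 0
  T: [K]_T − [m]_T + [U]_T + 3·[t]_T = (-2) − (0) + (-1) + 3·(1) = 0
All base exponents vanish — dimensionless.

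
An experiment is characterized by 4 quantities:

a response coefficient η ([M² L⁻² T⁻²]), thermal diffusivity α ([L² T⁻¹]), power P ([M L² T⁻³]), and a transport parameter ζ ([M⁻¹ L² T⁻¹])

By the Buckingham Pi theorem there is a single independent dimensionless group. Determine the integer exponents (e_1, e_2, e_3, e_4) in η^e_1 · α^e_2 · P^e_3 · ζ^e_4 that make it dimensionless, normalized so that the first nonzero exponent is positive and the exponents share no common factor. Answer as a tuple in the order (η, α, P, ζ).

M: e_1·(2) + e_2·(0) + e_3·(1) + e_4·(-1) = 0
L: e_1·(-2) + e_2·(2) + e_3·(2) + e_4·(2) = 0
T: e_1·(-2) + e_2·(-1) + e_3·(-3) + e_4·(-1) = 0
Solving this homogeneous linear system for the smallest-integer solution (first nonzero entry positive) gives (2, 4, -3, 1).

(2, 4, -3, 1)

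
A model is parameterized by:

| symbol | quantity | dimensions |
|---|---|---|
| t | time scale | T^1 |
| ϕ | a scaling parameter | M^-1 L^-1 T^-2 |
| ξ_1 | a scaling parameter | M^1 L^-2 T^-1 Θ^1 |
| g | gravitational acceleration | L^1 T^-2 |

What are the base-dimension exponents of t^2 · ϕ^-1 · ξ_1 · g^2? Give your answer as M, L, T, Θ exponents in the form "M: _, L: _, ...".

M: 2, L: 1, T: -1, Θ: 1

Collect each base-dimension exponent across the product:
  M: 2·(0) − (-1) + (1) + 2·(0) = 2
  L: 2·(0) − (-1) + (-2) + 2·(1) = 1
  T: 2·(1) − (-2) + (-1) + 2·(-2) = -1
  Θ: 2·(0) − (0) + (1) + 2·(0) = 1
So the dimensions are [M² L T⁻¹ Θ].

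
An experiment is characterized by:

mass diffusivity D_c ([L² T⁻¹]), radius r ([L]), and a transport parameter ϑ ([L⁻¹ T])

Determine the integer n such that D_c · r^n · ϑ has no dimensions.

Balance the L exponent: (1)·n from r, plus (2) + (-1) = 1 from the rest, must sum to zero.
n + 1 = 0, so n = -1.

-1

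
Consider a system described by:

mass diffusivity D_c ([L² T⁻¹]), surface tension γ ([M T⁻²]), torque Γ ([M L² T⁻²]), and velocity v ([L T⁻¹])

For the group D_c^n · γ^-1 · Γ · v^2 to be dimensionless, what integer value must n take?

Balance the L exponent: (2)·n from D_c, plus −(0) + (2) + 2·(1) = 4 from the rest, must sum to zero.
2n + 4 = 0, so n = -2.

-2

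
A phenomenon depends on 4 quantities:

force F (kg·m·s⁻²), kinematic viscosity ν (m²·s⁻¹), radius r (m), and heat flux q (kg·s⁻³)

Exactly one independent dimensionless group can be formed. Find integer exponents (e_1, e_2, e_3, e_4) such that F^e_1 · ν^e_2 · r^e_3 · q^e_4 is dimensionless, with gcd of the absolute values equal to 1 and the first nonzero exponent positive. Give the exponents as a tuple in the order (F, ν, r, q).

M: e_1·(1) + e_2·(0) + e_3·(0) + e_4·(1) = 0
L: e_1·(1) + e_2·(2) + e_3·(1) + e_4·(0) = 0
T: e_1·(-2) + e_2·(-1) + e_3·(0) + e_4·(-3) = 0
Solving this homogeneous linear system for the smallest-integer solution (first nonzero entry positive) gives (1, 1, -3, -1).

(1, 1, -3, -1)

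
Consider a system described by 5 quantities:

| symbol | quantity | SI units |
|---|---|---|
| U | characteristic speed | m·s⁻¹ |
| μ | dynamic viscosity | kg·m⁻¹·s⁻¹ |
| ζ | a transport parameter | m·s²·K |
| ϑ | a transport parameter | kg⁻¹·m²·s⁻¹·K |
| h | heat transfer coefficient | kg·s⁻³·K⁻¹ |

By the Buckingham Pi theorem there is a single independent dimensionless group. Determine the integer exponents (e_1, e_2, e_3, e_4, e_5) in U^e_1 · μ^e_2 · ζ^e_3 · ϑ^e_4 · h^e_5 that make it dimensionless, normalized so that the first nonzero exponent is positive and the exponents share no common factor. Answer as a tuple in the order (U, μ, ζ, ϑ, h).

(4, 1, -1, -1, -2)

M: e_1·(0) + e_2·(1) + e_3·(0) + e_4·(-1) + e_5·(1) = 0
L: e_1·(1) + e_2·(-1) + e_3·(1) + e_4·(2) + e_5·(0) = 0
T: e_1·(-1) + e_2·(-1) + e_3·(2) + e_4·(-1) + e_5·(-3) = 0
Θ: e_1·(0) + e_2·(0) + e_3·(1) + e_4·(1) + e_5·(-1) = 0
Solving this homogeneous linear system for the smallest-integer solution (first nonzero entry positive) gives (4, 1, -1, -1, -2).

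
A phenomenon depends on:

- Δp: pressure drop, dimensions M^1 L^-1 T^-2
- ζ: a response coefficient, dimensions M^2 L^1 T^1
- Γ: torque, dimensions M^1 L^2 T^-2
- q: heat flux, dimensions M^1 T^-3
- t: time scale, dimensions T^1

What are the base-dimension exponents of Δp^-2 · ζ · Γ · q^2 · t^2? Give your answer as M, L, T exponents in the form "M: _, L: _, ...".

Collect each base-dimension exponent across the product:
  M: −2·(1) + (2) + (1) + 2·(1) + 2·(0) = 3
  L: −2·(-1) + (1) + (2) + 2·(0) + 2·(0) = 5
  T: −2·(-2) + (1) + (-2) + 2·(-3) + 2·(1) = -1
So the dimensions are [M³ L⁵ T⁻¹].

M: 3, L: 5, T: -1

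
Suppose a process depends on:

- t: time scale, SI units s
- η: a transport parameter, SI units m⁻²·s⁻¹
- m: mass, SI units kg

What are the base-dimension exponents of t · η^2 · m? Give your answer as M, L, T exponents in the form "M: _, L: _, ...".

Collect each base-dimension exponent across the product:
  M: (0) + 2·(0) + (1) = 1
  L: (0) + 2·(-2) + (0) = -4
  T: (1) + 2·(-1) + (0) = -1
So the dimensions are [M L⁻⁴ T⁻¹].

M: 1, L: -4, T: -1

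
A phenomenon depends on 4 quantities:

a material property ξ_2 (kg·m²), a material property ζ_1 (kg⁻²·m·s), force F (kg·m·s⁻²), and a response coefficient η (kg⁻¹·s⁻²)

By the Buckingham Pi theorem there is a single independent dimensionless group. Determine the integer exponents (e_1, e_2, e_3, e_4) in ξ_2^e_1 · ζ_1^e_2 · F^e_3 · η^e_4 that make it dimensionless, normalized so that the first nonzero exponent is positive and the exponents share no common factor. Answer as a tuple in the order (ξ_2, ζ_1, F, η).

(3, -2, -4, 3)

M: e_1·(1) + e_2·(-2) + e_3·(1) + e_4·(-1) = 0
L: e_1·(2) + e_2·(1) + e_3·(1) + e_4·(0) = 0
T: e_1·(0) + e_2·(1) + e_3·(-2) + e_4·(-2) = 0
Solving this homogeneous linear system for the smallest-integer solution (first nonzero entry positive) gives (3, -2, -4, 3).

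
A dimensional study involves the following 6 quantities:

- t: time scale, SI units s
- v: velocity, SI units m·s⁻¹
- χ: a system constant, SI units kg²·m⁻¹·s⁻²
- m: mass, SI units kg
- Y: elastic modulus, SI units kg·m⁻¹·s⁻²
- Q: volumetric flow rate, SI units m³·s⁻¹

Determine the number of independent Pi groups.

3

There are 6 variables and 3 base dimensions (M, L, T).
The dimension matrix has rank 3.
Independent dimensionless groups: 6 − 3 = 3.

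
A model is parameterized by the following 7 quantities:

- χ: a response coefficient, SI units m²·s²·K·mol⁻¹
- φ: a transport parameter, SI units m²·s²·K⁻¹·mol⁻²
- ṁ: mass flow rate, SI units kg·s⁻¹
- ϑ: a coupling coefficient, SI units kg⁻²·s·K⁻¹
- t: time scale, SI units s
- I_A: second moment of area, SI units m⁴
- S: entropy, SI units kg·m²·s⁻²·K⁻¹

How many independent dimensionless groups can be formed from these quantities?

2

There are 7 variables and 5 base dimensions (M, L, T, Θ, N).
The dimension matrix has rank 5.
Independent dimensionless groups: 7 − 5 = 2.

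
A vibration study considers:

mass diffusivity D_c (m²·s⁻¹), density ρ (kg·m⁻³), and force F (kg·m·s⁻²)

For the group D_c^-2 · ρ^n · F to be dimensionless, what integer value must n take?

-1

Balance the M exponent: (1)·n from ρ, plus −2·(0) + (1) = 1 from the rest, must sum to zero.
n + 1 = 0, so n = -1.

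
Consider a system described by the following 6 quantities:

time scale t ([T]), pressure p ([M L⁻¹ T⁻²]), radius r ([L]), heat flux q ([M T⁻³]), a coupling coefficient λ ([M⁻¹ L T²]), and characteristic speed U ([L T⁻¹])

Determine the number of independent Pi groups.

There are 6 variables and 3 base dimensions (M, L, T).
The dimension matrix has rank 3.
Independent dimensionless groups: 6 − 3 = 3.

3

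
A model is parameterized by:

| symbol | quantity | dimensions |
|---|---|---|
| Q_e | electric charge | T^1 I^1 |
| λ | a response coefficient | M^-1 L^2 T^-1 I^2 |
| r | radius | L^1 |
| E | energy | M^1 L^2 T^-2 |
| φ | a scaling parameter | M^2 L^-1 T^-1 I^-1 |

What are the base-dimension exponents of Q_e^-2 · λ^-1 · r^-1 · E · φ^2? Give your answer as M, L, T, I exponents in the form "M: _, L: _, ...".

Collect each base-dimension exponent across the product:
  M: −2·(0) − (-1) − (0) + (1) + 2·(2) = 6
  L: −2·(0) − (2) − (1) + (2) + 2·(-1) = -3
  T: −2·(1) − (-1) − (0) + (-2) + 2·(-1) = -5
  I: −2·(1) − (2) − (0) + (0) + 2·(-1) = -6
So the dimensions are [M⁶ L⁻³ T⁻⁵ I⁻⁶].

M: 6, L: -3, T: -5, I: -6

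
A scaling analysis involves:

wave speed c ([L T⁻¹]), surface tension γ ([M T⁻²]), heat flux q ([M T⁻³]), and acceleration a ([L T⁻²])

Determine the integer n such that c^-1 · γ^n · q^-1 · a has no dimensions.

1

Balance the M exponent: (1)·n from γ, plus −(0) − (1) + (0) = -1 from the rest, must sum to zero.
n − 1 = 0, so n = 1.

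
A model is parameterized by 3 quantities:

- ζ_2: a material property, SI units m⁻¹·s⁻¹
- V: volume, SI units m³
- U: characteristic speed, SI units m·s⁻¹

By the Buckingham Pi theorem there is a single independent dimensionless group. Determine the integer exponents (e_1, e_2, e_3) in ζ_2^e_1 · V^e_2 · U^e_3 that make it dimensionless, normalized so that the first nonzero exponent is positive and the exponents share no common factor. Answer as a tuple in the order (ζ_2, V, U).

L: e_1·(-1) + e_2·(3) + e_3·(1) = 0
T: e_1·(-1) + e_2·(0) + e_3·(-1) = 0
Solving this homogeneous linear system for the smallest-integer solution (first nonzero entry positive) gives (3, 2, -3).

(3, 2, -3)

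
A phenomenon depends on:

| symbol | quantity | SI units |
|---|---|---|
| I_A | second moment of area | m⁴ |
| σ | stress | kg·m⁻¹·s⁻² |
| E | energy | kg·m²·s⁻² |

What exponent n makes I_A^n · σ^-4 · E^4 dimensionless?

-3

Balance the L exponent: (4)·n from I_A, plus −4·(-1) + 4·(2) = 12 from the rest, must sum to zero.
4n + 12 = 0, so n = -3.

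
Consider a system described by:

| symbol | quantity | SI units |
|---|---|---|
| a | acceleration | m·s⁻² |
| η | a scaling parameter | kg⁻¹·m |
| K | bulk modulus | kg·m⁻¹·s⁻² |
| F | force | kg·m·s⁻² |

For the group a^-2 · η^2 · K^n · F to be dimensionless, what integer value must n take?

Balance the M exponent: (1)·n from K, plus −2·(0) + 2·(-1) + (1) = -1 from the rest, must sum to zero.
n − 1 = 0, so n = 1.

1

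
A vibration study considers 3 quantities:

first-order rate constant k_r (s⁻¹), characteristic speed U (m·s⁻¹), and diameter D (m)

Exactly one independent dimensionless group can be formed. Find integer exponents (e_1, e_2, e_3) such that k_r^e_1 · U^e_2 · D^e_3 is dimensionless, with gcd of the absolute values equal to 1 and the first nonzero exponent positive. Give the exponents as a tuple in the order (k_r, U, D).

(1, -1, 1)

L: e_1·(0) + e_2·(1) + e_3·(1) = 0
T: e_1·(-1) + e_2·(-1) + e_3·(0) = 0
Solving this homogeneous linear system for the smallest-integer solution (first nonzero entry positive) gives (1, -1, 1).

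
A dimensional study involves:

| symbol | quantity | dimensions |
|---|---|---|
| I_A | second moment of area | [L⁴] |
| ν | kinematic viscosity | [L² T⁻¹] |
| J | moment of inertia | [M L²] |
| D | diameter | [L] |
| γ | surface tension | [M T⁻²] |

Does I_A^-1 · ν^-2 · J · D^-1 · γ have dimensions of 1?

Sum the exponent of each base dimension across the product:
  M: −[I_A]_M − 2·[ν]_M + [J]_M − [D]_M + [γ]_M = −(0) − 2·(0) + (1) − (0) + (1) = 2
  L: −[I_A]_L − 2·[ν]_L + [J]_L − [D]_L + [γ]_L = −(4) − 2·(2) + (2) − (1) + (0) = -7
  T: −[I_A]_T − 2·[ν]_T + [J]_T − [D]_T + [γ]_T = −(0) − 2·(-1) + (0) − (0) + (-2) = 0
Net dimensions [M² L⁻⁷] ≠ [1] — not dimensionless.

no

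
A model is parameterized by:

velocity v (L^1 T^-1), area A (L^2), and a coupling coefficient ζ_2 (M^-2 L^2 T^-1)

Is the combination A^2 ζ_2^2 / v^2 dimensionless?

Sum the exponent of each base dimension across the product:
  M: −2·[v]_M + 2·[A]_M + 2·[ζ_2]_M = −2·(0) + 2·(0) + 2·(-2) = -4
  L: −2·[v]_L + 2·[A]_L + 2·[ζ_2]_L = −2·(1) + 2·(2) + 2·(2) = 6
  T: −2·[v]_T + 2·[A]_T + 2·[ζ_2]_T = −2·(-1) + 2·(0) + 2·(-1) = 0
Net dimensions [M⁻⁴ L⁶] ≠ [1] — not dimensionless.

no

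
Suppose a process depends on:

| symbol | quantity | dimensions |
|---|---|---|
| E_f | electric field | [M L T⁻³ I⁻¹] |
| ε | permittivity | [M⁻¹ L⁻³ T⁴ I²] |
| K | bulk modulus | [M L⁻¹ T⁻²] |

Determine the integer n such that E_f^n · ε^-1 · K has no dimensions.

-2

Balance the M exponent: (1)·n from E_f, plus −(-1) + (1) = 2 from the rest, must sum to zero.
n + 2 = 0, so n = -2.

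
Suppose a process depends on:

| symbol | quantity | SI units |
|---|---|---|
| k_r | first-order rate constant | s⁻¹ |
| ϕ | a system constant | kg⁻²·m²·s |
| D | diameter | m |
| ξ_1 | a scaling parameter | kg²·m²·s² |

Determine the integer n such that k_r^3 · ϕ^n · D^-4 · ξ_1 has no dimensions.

Balance the M exponent: (-2)·n from ϕ, plus 3·(0) − 4·(0) + (2) = 2 from the rest, must sum to zero.
-2n + 2 = 0, so n = 1.

1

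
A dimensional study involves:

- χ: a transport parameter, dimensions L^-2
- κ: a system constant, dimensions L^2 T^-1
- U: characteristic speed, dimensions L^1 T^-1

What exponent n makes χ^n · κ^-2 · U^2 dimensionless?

Balance the L exponent: (-2)·n from χ, plus −2·(2) + 2·(1) = -2 from the rest, must sum to zero.
-2n − 2 = 0, so n = -1.

-1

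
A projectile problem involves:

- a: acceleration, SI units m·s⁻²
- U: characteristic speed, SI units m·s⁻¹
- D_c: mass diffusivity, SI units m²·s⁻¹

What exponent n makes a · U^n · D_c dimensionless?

-3

Balance the L exponent: (1)·n from U, plus (1) + (2) = 3 from the rest, must sum to zero.
n + 3 = 0, so n = -3.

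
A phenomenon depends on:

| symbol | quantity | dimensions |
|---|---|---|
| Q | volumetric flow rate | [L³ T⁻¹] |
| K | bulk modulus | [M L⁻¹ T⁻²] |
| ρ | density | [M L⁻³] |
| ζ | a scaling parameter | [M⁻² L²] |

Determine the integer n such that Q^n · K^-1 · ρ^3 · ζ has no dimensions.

Balance the L exponent: (3)·n from Q, plus −(-1) + 3·(-3) + (2) = -6 from the rest, must sum to zero.
3n − 6 = 0, so n = 2.

2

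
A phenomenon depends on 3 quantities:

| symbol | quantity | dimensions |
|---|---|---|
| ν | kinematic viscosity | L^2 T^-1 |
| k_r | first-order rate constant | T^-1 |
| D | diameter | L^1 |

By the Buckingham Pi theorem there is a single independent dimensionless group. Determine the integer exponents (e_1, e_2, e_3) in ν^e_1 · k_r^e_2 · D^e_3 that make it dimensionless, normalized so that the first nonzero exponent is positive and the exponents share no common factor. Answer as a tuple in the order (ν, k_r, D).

(1, -1, -2)

L: e_1·(2) + e_2·(0) + e_3·(1) = 0
T: e_1·(-1) + e_2·(-1) + e_3·(0) = 0
Solving this homogeneous linear system for the smallest-integer solution (first nonzero entry positive) gives (1, -1, -2).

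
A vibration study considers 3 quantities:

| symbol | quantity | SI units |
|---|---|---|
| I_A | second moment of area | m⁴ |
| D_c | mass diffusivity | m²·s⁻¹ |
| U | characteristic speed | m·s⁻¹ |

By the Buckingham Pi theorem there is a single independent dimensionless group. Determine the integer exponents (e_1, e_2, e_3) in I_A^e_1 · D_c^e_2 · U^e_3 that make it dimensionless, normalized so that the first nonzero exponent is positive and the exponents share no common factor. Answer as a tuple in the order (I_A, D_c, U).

(1, -4, 4)

L: e_1·(4) + e_2·(2) + e_3·(1) = 0
T: e_1·(0) + e_2·(-1) + e_3·(-1) = 0
Solving this homogeneous linear system for the smallest-integer solution (first nonzero entry positive) gives (1, -4, 4).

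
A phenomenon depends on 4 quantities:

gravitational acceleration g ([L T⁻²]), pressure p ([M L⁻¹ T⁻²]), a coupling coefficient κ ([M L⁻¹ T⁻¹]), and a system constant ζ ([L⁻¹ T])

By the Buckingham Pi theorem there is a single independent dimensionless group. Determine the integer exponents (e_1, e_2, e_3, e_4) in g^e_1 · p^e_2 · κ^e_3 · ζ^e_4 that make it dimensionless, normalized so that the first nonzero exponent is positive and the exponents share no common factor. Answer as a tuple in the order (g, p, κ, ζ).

(1, -1, 1, 1)

M: e_1·(0) + e_2·(1) + e_3·(1) + e_4·(0) = 0
L: e_1·(1) + e_2·(-1) + e_3·(-1) + e_4·(-1) = 0
T: e_1·(-2) + e_2·(-2) + e_3·(-1) + e_4·(1) = 0
Solving this homogeneous linear system for the smallest-integer solution (first nonzero entry positive) gives (1, -1, 1, 1).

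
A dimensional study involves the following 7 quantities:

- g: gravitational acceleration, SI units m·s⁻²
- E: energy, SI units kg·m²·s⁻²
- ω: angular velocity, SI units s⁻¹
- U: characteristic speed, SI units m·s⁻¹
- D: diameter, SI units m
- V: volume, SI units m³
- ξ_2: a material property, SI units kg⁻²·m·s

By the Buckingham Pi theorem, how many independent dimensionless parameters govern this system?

There are 7 variables and 3 base dimensions (M, L, T).
The dimension matrix has rank 3.
Independent dimensionless groups: 7 − 3 = 4.

4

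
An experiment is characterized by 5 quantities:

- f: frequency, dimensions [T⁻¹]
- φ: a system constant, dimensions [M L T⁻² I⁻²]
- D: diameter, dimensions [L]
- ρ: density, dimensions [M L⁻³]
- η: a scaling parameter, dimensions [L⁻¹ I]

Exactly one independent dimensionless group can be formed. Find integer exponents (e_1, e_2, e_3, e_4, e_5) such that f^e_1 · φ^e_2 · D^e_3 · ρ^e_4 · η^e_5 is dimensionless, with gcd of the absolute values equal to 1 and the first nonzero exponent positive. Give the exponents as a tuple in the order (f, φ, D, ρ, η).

(2, -1, 2, 1, -2)

M: e_1·(0) + e_2·(1) + e_3·(0) + e_4·(1) + e_5·(0) = 0
L: e_1·(0) + e_2·(1) + e_3·(1) + e_4·(-3) + e_5·(-1) = 0
T: e_1·(-1) + e_2·(-2) + e_3·(0) + e_4·(0) + e_5·(0) = 0
I: e_1·(0) + e_2·(-2) + e_3·(0) + e_4·(0) + e_5·(1) = 0
Solving this homogeneous linear system for the smallest-integer solution (first nonzero entry positive) gives (2, -1, 2, 1, -2).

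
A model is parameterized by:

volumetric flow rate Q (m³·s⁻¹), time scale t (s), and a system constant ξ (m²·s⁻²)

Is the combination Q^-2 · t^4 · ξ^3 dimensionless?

Sum the exponent of each base dimension across the product:
  L: −2·[Q]_L + 4·[t]_L + 3·[ξ]_L = −2·(3) + 4·(0) + 3·(2) = 0
  T: −2·[Q]_T + 4·[t]_T + 3·[ξ]_T = −2·(-1) + 4·(1) + 3·(-2) = 0
All base exponents vanish — dimensionless.

yes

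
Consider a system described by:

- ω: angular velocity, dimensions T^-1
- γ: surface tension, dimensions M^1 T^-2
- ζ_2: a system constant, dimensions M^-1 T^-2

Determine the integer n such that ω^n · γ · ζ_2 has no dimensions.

-4

Balance the T exponent: (-1)·n from ω, plus (-2) + (-2) = -4 from the rest, must sum to zero.
−n − 4 = 0, so n = -4.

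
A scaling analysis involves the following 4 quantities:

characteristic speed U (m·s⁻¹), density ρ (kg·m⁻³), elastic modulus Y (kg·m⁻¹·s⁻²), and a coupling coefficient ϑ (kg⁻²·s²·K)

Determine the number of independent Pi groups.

There are 4 variables and 4 base dimensions (M, L, T, Θ).
The dimension matrix has rank 3 (less than 4: the dimension vectors are linearly dependent).
Independent dimensionless groups: 4 − 3 = 1.

1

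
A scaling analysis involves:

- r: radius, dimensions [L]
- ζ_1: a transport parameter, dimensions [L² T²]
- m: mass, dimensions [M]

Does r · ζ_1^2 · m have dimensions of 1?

no

Sum the exponent of each base dimension across the product:
  M: [r]_M + 2·[ζ_1]_M + [m]_M = (0) + 2·(0) + (1) = 1
  L: [r]_L + 2·[ζ_1]_L + [m]_L = (1) + 2·(2) + (0) = 5
  T: [r]_T + 2·[ζ_1]_T + [m]_T = (0) + 2·(2) + (0) = 4
Net dimensions [M L⁵ T⁴] ≠ [1] — not dimensionless.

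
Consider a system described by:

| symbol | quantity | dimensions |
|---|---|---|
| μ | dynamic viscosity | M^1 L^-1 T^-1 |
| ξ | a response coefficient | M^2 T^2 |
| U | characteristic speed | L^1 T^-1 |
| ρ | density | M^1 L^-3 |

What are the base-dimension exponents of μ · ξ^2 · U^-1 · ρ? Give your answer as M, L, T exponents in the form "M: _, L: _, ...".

Collect each base-dimension exponent across the product:
  M: (1) + 2·(2) − (0) + (1) = 6
  L: (-1) + 2·(0) − (1) + (-3) = -5
  T: (-1) + 2·(2) − (-1) + (0) = 4
So the dimensions are [M⁶ L⁻⁵ T⁴].

M: 6, L: -5, T: 4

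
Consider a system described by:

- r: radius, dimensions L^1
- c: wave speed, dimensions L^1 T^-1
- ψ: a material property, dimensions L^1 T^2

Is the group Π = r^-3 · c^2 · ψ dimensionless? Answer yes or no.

yes

Sum the exponent of each base dimension across the product:
  M: −3·[r]_M + 2·[c]_M + [ψ]_M = −3·(0) + 2·(0) + (0) = 0
  L: −3·[r]_L + 2·[c]_L + [ψ]_L = −3·(1) + 2·(1) + (1) = 0
  T: −3·[r]_T + 2·[c]_T + [ψ]_T = −3·(0) + 2·(-1) + (2) = 0
  I: −3·[r]_I + 2·[c]_I + [ψ]_I = −3·(0) + 2·(0) + (0) = 0
All base exponents vanish — dimensionless.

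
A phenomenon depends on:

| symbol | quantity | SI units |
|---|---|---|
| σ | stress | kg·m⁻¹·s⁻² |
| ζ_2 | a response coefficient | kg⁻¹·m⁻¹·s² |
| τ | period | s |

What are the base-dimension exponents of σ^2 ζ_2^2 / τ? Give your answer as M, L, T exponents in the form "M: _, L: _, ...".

Collect each base-dimension exponent across the product:
  M: 2·(1) + 2·(-1) − (0) = 0
  L: 2·(-1) + 2·(-1) − (0) = -4
  T: 2·(-2) + 2·(2) − (1) = -1
So the dimensions are [L⁻⁴ T⁻¹].

M: 0, L: -4, T: -1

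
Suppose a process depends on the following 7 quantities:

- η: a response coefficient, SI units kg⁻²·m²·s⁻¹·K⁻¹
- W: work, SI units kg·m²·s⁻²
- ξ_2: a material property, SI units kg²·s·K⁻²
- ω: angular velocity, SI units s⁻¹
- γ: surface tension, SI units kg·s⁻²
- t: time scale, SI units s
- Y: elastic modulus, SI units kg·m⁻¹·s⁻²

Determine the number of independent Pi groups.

There are 7 variables and 4 base dimensions (M, L, T, Θ).
The dimension matrix has rank 4.
Independent dimensionless groups: 7 − 4 = 3.

3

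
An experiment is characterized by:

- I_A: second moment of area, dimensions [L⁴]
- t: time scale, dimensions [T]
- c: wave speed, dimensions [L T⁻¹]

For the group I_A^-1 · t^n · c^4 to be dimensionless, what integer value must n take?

Balance the T exponent: (1)·n from t, plus −(0) + 4·(-1) = -4 from the rest, must sum to zero.
n − 4 = 0, so n = 4.

4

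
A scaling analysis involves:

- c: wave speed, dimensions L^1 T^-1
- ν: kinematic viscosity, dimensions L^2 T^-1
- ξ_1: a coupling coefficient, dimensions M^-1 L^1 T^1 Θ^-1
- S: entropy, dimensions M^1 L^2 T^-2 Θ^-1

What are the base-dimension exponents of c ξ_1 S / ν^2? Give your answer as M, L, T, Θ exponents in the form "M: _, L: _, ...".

Collect each base-dimension exponent across the product:
  M: (0) − 2·(0) + (-1) + (1) = 0
  L: (1) − 2·(2) + (1) + (2) = 0
  T: (-1) − 2·(-1) + (1) + (-2) = 0
  Θ: (0) − 2·(0) + (-1) + (-1) = -2
So the dimensions are [Θ⁻²].

M: 0, L: 0, T: 0, Θ: -2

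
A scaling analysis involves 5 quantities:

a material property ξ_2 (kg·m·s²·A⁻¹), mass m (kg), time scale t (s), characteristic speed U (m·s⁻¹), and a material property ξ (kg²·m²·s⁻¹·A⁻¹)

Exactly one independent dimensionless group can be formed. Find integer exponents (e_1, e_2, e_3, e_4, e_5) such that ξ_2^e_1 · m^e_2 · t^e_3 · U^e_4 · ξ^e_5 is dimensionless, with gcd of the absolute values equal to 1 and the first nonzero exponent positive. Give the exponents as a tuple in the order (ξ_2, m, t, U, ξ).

M: e_1·(1) + e_2·(1) + e_3·(0) + e_4·(0) + e_5·(2) = 0
L: e_1·(1) + e_2·(0) + e_3·(0) + e_4·(1) + e_5·(2) = 0
T: e_1·(2) + e_2·(0) + e_3·(1) + e_4·(-1) + e_5·(-1) = 0
I: e_1·(-1) + e_2·(0) + e_3·(0) + e_4·(0) + e_5·(-1) = 0
Solving this homogeneous linear system for the smallest-integer solution (first nonzero entry positive) gives (1, 1, -2, 1, -1).

(1, 1, -2, 1, -1)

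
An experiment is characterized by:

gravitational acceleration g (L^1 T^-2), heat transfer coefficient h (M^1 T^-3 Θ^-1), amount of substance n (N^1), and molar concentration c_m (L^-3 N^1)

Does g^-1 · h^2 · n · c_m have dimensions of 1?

Sum the exponent of each base dimension across the product:
  M: −[g]_M + 2·[h]_M + [n]_M + [c_m]_M = −(0) + 2·(1) + (0) + (0) = 2
  L: −[g]_L + 2·[h]_L + [n]_L + [c_m]_L = −(1) + 2·(0) + (0) + (-3) = -4
  T: −[g]_T + 2·[h]_T + [n]_T + [c_m]_T = −(-2) + 2·(-3) + (0) + (0) = -4
  Θ: −[g]_Θ + 2·[h]_Θ + [n]_Θ + [c_m]_Θ = −(0) + 2·(-1) + (0) + (0) = -2
  N: −[g]_N + 2·[h]_N + [n]_N + [c_m]_N = −(0) + 2·(0) + (1) + (1) = 2
Net dimensions [M² L⁻⁴ T⁻⁴ Θ⁻² N²] ≠ [1] — not dimensionless.

no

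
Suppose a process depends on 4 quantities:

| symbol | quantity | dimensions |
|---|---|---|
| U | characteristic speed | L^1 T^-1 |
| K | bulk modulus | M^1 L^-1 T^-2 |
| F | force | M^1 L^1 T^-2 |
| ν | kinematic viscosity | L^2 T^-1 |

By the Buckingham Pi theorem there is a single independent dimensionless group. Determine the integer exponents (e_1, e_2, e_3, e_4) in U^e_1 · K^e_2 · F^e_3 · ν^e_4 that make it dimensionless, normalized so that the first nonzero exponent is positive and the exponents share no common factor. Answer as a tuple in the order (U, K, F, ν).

(2, -1, 1, -2)

M: e_1·(0) + e_2·(1) + e_3·(1) + e_4·(0) = 0
L: e_1·(1) + e_2·(-1) + e_3·(1) + e_4·(2) = 0
T: e_1·(-1) + e_2·(-2) + e_3·(-2) + e_4·(-1) = 0
Solving this homogeneous linear system for the smallest-integer solution (first nonzero entry positive) gives (2, -1, 1, -2).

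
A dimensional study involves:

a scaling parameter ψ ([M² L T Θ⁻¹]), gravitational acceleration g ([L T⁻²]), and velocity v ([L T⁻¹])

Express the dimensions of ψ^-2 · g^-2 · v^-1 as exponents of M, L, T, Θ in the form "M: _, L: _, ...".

M: -4, L: -5, T: 3, Θ: 2

Collect each base-dimension exponent across the product:
  M: −2·(2) − 2·(0) − (0) = -4
  L: −2·(1) − 2·(1) − (1) = -5
  T: −2·(1) − 2·(-2) − (-1) = 3
  Θ: −2·(-1) − 2·(0) − (0) = 2
So the dimensions are [M⁻⁴ L⁻⁵ T³ Θ²].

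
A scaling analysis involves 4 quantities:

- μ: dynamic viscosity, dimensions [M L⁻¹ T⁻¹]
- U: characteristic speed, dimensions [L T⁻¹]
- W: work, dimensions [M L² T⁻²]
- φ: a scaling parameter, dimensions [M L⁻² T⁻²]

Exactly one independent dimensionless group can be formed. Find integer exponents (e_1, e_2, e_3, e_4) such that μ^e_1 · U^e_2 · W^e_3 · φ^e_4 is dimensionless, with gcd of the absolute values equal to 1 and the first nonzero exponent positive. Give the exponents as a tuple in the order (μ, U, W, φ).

M: e_1·(1) + e_2·(0) + e_3·(1) + e_4·(1) = 0
L: e_1·(-1) + e_2·(1) + e_3·(2) + e_4·(-2) = 0
T: e_1·(-1) + e_2·(-1) + e_3·(-2) + e_4·(-2) = 0
Solving this homogeneous linear system for the smallest-integer solution (first nonzero entry positive) gives (2, 2, -1, -1).

(2, 2, -1, -1)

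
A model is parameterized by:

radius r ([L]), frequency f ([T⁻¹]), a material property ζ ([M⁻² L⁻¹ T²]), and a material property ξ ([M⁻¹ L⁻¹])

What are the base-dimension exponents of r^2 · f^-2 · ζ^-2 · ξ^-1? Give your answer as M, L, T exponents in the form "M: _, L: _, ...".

M: 5, L: 5, T: -2

Collect each base-dimension exponent across the product:
  M: 2·(0) − 2·(0) − 2·(-2) − (-1) = 5
  L: 2·(1) − 2·(0) − 2·(-1) − (-1) = 5
  T: 2·(0) − 2·(-1) − 2·(2) − (0) = -2
So the dimensions are [M⁵ L⁵ T⁻²].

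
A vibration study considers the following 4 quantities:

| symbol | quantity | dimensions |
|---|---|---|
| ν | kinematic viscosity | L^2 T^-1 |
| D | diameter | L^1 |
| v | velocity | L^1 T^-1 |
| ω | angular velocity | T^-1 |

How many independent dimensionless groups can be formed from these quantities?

There are 4 variables and 2 base dimensions (L, T).
The dimension matrix has rank 2.
Independent dimensionless groups: 4 − 2 = 2.

2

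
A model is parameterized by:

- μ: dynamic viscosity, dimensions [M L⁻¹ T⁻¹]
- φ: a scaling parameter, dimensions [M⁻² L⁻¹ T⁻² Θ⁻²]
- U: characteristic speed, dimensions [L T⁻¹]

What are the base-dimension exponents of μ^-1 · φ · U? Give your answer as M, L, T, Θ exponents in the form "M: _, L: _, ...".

Collect each base-dimension exponent across the product:
  M: −(1) + (-2) + (0) = -3
  L: −(-1) + (-1) + (1) = 1
  T: −(-1) + (-2) + (-1) = -2
  Θ: −(0) + (-2) + (0) = -2
So the dimensions are [M⁻³ L T⁻² Θ⁻²].

M: -3, L: 1, T: -2, Θ: -2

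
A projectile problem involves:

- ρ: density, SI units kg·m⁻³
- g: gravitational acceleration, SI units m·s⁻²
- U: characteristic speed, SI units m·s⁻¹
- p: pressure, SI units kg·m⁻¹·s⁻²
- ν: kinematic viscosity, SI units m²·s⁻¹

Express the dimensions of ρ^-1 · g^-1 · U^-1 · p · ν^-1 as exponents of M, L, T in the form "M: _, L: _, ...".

Collect each base-dimension exponent across the product:
  M: −(1) − (0) − (0) + (1) − (0) = 0
  L: −(-3) − (1) − (1) + (-1) − (2) = -2
  T: −(0) − (-2) − (-1) + (-2) − (-1) = 2
So the dimensions are [L⁻² T²].

M: 0, L: -2, T: 2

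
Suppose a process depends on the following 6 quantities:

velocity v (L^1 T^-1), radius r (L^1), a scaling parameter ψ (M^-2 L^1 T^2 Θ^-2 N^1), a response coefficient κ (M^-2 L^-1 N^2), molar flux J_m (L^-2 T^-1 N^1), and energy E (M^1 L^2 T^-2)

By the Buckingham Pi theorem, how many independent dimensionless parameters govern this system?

There are 6 variables and 5 base dimensions (M, L, T, Θ, N).
The dimension matrix has rank 5.
Independent dimensionless groups: 6 − 5 = 1.

1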